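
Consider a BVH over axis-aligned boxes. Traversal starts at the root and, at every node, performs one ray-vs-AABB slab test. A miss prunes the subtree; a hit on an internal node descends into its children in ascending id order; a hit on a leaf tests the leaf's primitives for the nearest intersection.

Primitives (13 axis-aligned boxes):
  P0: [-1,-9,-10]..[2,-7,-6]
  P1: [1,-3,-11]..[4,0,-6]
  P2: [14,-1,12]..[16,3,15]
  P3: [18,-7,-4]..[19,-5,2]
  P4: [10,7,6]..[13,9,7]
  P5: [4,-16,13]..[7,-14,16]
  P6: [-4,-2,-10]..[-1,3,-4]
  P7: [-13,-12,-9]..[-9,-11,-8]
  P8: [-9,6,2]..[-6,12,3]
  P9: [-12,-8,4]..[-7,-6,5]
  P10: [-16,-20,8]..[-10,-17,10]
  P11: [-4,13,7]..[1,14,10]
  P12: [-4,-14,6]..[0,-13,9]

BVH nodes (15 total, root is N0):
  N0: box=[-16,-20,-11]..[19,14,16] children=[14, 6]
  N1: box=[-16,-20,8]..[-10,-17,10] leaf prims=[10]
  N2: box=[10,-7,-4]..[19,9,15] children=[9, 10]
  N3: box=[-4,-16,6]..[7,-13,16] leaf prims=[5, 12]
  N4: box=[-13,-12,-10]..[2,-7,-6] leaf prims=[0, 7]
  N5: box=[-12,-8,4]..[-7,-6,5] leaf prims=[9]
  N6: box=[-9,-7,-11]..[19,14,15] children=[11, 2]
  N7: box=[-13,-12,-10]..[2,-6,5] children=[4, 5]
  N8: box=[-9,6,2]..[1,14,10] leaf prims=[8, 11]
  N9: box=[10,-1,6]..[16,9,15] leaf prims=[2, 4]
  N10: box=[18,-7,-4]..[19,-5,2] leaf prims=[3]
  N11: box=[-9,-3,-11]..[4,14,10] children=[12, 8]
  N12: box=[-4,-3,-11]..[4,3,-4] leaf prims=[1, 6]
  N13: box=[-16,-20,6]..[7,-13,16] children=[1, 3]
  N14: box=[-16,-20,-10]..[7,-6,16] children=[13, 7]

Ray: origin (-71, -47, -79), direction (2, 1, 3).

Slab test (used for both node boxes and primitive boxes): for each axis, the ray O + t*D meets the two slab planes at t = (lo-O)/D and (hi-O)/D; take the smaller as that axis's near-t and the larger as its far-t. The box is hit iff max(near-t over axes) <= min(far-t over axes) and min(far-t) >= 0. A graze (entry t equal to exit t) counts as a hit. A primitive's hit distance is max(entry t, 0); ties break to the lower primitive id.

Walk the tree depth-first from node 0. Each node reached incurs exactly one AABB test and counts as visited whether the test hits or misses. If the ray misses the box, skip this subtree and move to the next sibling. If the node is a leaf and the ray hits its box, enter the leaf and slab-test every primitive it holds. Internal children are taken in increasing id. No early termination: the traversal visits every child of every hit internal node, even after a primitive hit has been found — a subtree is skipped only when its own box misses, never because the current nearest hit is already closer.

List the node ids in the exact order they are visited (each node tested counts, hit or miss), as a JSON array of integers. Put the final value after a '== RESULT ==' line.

Traverse from the root:
N0 x:[55/2,45] y:[27,61] z:[68/3,95/3] -> hit [55/2,95/3], descend [6, 14]
  N6 x:[31,45] y:[40,61] z:[68/3,94/3] -> miss, prune
  N14 x:[55/2,39] y:[27,41] z:[23,95/3] -> hit [55/2,95/3], descend [7, 13]
    N7 x:[29,73/2] y:[35,41] z:[23,28] -> miss, prune
    N13 x:[55/2,39] y:[27,34] z:[85/3,95/3] -> hit [85/3,95/3], descend [1, 3]
      N1 x:[55/2,61/2] y:[27,30] z:[29,89/3] -> hit [29,89/3] leaf, test {P10@t=29}
      N3 x:[67/2,39] y:[31,34] z:[85/3,95/3] -> miss, prune

7 AABB tests over nodes [0, 6, 14, 7, 13, 1, 3]; 1 leaf entered; closest P10.

== RESULT ==
[0, 6, 14, 7, 13, 1, 3]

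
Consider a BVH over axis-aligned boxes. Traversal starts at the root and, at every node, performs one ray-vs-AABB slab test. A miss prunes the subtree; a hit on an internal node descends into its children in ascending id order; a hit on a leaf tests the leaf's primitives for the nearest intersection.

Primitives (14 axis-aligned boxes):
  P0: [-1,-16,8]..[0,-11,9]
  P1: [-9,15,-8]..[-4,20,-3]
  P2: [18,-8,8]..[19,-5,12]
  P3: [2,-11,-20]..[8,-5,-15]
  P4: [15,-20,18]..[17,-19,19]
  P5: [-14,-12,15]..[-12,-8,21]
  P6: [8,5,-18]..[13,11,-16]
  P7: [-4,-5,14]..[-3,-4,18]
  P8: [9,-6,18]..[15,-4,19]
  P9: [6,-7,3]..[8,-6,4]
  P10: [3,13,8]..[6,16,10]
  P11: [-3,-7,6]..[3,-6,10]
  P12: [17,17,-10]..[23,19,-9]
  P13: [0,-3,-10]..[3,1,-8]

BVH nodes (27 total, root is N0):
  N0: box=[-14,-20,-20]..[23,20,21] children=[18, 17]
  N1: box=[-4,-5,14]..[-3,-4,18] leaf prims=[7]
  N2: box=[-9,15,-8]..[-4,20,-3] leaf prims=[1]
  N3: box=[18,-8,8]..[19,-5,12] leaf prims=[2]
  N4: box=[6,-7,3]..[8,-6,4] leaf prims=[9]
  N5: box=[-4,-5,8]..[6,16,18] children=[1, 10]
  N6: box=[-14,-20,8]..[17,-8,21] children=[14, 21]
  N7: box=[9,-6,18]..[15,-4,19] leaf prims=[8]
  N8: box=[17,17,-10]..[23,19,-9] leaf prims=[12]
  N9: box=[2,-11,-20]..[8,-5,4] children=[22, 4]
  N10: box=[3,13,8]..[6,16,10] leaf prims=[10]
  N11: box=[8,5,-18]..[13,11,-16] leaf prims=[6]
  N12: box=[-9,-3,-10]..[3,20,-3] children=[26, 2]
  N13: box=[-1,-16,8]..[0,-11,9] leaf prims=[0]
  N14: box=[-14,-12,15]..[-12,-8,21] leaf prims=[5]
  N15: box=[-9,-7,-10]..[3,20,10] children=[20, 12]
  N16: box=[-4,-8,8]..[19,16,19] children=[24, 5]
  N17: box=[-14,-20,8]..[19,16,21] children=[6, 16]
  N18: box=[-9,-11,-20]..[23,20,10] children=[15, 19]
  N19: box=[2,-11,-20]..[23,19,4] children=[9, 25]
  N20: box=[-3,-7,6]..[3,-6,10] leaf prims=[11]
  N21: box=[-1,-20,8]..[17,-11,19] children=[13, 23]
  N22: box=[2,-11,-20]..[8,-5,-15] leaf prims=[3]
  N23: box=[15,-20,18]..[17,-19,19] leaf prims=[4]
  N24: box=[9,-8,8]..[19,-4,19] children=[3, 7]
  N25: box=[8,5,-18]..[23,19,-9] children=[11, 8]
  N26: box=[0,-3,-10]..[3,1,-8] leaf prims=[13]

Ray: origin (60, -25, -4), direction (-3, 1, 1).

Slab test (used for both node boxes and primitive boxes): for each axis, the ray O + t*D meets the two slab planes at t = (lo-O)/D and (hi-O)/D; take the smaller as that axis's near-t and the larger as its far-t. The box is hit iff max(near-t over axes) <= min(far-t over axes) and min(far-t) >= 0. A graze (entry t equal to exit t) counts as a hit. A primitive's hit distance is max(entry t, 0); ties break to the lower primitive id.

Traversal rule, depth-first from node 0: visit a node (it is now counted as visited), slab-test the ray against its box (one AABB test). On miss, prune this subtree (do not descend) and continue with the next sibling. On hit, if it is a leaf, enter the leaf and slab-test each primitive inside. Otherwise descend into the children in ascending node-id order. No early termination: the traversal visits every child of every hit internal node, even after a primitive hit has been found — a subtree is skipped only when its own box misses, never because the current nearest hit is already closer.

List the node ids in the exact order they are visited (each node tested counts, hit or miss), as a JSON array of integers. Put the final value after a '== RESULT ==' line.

Traverse from the root:
N0 x:[37/3,74/3] y:[5,45] z:[-16,25] -> hit [37/3,74/3], descend [17, 18]
  N17 x:[41/3,74/3] y:[5,41] z:[12,25] -> hit [41/3,74/3], descend [6, 16]
    N6 x:[43/3,74/3] y:[5,17] z:[12,25] -> hit [43/3,17], descend [14, 21]
      N14 x:[24,74/3] y:[13,17] z:[19,25] -> miss, prune
      N21 x:[43/3,61/3] y:[5,14] z:[12,23] -> miss, prune
    N16 x:[41/3,64/3] y:[17,41] z:[12,23] -> hit [17,64/3], descend [5, 24]
      N5 x:[18,64/3] y:[20,41] z:[12,22] -> hit [20,64/3], descend [1, 10]
        N1 x:[21,64/3] y:[20,21] z:[18,22] -> hit [21,21] leaf, test {P7@t=21}
        N10 x:[18,19] y:[38,41] z:[12,14] -> miss, prune
      N24 x:[41/3,17] y:[17,21] z:[12,23] -> hit [17,17], descend [3, 7]
        N3 x:[41/3,14] y:[17,20] z:[12,16] -> miss, prune
        N7 x:[15,17] y:[19,21] z:[22,23] -> miss, prune
  N18 x:[37/3,23] y:[14,45] z:[-16,14] -> hit [14,14], descend [15, 19]
    N15 x:[19,23] y:[18,45] z:[-6,14] -> miss, prune
    N19 x:[37/3,58/3] y:[14,44] z:[-16,8] -> miss, prune

order=[0, 17, 6, 14, 21, 16, 5, 1, 10, 24, 3, 7, 18, 15, 19]  |boxes|=15  |leaves|=1  hit=P7

== RESULT ==
[0, 17, 6, 14, 21, 16, 5, 1, 10, 24, 3, 7, 18, 15, 19]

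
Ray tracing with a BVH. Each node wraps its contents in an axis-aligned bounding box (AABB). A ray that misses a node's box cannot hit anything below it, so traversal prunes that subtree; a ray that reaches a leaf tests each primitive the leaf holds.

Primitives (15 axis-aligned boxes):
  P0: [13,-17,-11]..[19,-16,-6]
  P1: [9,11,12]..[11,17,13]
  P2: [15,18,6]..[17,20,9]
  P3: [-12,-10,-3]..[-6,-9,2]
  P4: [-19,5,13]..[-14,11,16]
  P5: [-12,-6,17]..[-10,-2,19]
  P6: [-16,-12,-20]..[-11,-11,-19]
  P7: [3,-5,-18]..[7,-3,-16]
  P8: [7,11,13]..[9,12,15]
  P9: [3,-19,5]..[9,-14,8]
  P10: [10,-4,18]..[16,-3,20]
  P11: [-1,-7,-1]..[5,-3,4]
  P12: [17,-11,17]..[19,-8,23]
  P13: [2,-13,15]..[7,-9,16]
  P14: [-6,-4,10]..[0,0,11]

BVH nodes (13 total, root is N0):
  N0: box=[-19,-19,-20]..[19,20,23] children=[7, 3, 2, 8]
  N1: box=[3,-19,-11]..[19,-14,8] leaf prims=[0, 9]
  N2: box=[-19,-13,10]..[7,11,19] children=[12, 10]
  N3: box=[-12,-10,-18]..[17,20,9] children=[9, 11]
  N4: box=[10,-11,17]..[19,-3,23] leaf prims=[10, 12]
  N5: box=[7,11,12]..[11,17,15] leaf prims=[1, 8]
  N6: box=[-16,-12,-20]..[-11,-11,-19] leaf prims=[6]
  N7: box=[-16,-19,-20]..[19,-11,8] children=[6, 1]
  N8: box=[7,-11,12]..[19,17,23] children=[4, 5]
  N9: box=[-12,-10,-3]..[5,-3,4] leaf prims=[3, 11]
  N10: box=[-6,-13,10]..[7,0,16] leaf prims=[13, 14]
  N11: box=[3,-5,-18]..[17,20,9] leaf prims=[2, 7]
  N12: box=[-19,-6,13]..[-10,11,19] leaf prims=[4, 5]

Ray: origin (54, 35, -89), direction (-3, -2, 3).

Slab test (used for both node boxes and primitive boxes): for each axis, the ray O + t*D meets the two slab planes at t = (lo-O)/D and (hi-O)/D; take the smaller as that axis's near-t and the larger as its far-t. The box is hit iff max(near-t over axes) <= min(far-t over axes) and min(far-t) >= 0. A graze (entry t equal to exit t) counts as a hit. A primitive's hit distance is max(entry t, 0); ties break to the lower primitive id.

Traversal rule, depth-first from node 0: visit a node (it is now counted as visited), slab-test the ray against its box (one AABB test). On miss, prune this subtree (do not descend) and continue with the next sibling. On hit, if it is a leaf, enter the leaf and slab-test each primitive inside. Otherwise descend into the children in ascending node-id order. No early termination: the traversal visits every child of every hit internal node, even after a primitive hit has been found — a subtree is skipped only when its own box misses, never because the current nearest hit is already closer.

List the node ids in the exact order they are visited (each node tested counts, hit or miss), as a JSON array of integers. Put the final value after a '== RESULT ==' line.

Traverse from the root:
N0 x:[35/3,73/3] y:[15/2,27] z:[23,112/3] -> hit [23,73/3], descend [2, 3, 7, 8]
  N2 x:[47/3,73/3] y:[12,24] z:[33,36] -> miss, prune
  N3 x:[37/3,22] y:[15/2,45/2] z:[71/3,98/3] -> miss, prune
  N7 x:[35/3,70/3] y:[23,27] z:[23,97/3] -> hit [23,70/3], descend [1, 6]
    N1 x:[35/3,17] y:[49/2,27] z:[26,97/3] -> miss, prune
    N6 x:[65/3,70/3] y:[23,47/2] z:[23,70/3] -> hit [23,70/3] leaf, test {P6@t=23}
  N8 x:[35/3,47/3] y:[9,23] z:[101/3,112/3] -> miss, prune

order=[0, 2, 3, 7, 1, 6, 8]  |boxes|=7  |leaves|=1  hit=P6

== RESULT ==
[0, 2, 3, 7, 1, 6, 8]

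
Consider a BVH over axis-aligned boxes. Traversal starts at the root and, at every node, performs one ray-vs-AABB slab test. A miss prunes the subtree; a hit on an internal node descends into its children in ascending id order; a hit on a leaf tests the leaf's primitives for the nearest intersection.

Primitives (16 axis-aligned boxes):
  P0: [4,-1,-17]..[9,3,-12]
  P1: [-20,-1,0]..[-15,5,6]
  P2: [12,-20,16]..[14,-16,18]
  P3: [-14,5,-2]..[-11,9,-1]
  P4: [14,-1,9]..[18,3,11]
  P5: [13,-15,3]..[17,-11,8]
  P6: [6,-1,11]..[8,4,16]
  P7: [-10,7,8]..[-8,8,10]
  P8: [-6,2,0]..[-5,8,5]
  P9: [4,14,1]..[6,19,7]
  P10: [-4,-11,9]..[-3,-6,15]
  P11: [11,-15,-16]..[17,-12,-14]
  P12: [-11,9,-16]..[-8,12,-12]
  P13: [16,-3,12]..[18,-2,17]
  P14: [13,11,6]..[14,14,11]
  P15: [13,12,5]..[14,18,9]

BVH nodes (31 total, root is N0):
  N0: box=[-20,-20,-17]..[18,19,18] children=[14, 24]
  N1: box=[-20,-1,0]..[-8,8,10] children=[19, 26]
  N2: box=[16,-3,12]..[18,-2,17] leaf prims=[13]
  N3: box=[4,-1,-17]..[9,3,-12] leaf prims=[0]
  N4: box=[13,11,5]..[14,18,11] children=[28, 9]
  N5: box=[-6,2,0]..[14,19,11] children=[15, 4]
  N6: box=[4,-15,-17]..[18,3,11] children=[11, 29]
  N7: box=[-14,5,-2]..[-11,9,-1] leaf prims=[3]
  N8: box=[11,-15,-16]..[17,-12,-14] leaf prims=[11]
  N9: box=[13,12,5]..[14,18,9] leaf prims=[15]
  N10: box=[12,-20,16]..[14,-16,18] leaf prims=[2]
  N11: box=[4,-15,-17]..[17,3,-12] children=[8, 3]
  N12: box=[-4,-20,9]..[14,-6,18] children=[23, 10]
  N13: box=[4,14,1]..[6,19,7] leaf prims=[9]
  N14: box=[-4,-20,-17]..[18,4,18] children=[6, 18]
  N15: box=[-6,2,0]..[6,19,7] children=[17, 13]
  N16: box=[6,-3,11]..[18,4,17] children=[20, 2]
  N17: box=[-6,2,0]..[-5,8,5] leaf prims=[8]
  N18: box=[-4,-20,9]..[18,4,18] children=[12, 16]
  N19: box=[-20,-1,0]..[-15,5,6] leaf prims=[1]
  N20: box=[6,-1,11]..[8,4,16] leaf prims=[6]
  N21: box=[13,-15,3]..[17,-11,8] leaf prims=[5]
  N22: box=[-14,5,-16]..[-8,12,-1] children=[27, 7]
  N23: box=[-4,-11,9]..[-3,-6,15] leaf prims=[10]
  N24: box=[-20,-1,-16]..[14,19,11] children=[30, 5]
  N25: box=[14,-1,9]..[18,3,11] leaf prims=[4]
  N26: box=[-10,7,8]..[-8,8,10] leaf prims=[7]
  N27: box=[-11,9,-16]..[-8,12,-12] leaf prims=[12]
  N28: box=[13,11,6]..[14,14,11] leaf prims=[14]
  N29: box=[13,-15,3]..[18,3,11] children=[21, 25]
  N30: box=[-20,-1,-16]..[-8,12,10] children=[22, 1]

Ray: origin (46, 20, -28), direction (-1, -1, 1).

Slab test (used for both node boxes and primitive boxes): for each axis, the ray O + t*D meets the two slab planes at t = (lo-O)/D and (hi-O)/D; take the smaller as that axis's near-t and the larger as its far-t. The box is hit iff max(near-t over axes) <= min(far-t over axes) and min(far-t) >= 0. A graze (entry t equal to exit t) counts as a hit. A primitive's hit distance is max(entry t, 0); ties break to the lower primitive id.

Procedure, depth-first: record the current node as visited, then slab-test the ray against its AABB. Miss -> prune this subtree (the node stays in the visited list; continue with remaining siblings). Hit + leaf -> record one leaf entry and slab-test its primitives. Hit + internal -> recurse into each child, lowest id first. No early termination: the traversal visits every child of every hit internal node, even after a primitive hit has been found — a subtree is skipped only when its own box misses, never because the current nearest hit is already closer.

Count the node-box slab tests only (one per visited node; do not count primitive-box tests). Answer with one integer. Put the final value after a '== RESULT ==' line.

Walk:
N0 x:[28,66] y:[1,40] z:[11,46] -> hit [28,40], descend [14, 24]
  N14 x:[28,50] y:[16,40] z:[11,46] -> hit [28,40], descend [6, 18]
    N6 x:[28,42] y:[17,35] z:[11,39] -> hit [28,35], descend [11, 29]
      N11 x:[29,42] y:[17,35] z:[11,16] -> miss, prune
      N29 x:[28,33] y:[17,35] z:[31,39] -> hit [31,33], descend [21, 25]
        N21 x:[29,33] y:[31,35] z:[31,36] -> hit [31,33] leaf, test {P5@t=31}
        N25 x:[28,32] y:[17,21] z:[37,39] -> miss, prune
    N18 x:[28,50] y:[16,40] z:[37,46] -> hit [37,40], descend [12, 16]
      N12 x:[32,50] y:[26,40] z:[37,46] -> hit [37,40], descend [10, 23]
        N10 x:[32,34] y:[36,40] z:[44,46] -> miss, prune
        N23 x:[49,50] y:[26,31] z:[37,43] -> miss, prune
      N16 x:[28,40] y:[16,23] z:[39,45] -> miss, prune
  N24 x:[32,66] y:[1,21] z:[12,39] -> miss, prune

Visited [0, 14, 6, 11, 29, 21, 25, 18, 12, 10, 23, 16, 24]. Tests: 13 box, 1 leaf. Nearest: P5.

== RESULT ==
13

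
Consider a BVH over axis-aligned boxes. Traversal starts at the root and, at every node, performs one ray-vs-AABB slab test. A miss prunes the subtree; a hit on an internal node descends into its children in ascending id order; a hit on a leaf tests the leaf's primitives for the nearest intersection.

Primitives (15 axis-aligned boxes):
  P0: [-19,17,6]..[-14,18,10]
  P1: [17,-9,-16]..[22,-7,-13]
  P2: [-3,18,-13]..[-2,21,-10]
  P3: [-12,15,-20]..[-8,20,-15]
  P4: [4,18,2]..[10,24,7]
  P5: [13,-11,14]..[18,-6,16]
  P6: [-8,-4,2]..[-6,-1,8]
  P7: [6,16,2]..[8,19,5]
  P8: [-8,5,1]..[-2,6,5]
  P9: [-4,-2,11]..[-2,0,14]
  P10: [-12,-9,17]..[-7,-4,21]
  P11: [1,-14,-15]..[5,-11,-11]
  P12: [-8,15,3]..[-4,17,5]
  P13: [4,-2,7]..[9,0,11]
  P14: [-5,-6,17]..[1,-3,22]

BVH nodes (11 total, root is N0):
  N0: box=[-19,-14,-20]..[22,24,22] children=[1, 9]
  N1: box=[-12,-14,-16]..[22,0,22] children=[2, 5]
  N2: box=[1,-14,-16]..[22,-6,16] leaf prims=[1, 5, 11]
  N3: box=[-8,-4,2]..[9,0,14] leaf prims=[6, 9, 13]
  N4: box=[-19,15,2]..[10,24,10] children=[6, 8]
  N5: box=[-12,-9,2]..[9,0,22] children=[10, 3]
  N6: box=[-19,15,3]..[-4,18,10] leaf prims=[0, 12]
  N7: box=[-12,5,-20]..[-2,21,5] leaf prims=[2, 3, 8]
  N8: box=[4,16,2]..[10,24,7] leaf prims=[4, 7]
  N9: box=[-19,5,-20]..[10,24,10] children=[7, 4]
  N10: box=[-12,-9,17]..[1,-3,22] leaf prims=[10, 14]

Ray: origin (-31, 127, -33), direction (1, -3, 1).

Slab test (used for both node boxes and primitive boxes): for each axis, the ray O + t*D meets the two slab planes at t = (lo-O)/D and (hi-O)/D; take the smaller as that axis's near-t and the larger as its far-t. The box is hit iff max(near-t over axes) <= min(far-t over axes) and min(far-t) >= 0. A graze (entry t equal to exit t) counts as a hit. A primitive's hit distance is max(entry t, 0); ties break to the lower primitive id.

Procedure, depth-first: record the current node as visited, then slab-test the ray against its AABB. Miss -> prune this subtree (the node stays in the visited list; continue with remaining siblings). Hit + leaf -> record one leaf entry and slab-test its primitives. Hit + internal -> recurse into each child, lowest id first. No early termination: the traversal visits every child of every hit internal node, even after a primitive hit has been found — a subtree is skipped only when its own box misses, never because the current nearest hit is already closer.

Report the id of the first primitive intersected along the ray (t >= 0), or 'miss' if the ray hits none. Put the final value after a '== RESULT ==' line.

Walk:
N0 x:[12,53] y:[103/3,47] z:[13,55] -> hit [103/3,47], descend [1, 9]
  N1 x:[19,53] y:[127/3,47] z:[17,55] -> hit [127/3,47], descend [2, 5]
    N2 x:[32,53] y:[133/3,47] z:[17,49] -> hit [133/3,47] leaf, test {P1(miss), P5(miss), P11(miss)}
    N5 x:[19,40] y:[127/3,136/3] z:[35,55] -> miss, prune
  N9 x:[12,41] y:[103/3,122/3] z:[13,43] -> hit [103/3,122/3], descend [4, 7]
    N4 x:[12,41] y:[103/3,112/3] z:[35,43] -> hit [35,112/3], descend [6, 8]
      N6 x:[12,27] y:[109/3,112/3] z:[36,43] -> miss, prune
      N8 x:[35,41] y:[103/3,37] z:[35,40] -> hit [35,37] leaf, test {P4@t=35, P7@t=37}
    N7 x:[19,29] y:[106/3,122/3] z:[13,38] -> miss, prune

Summary -> nodes [0, 1, 2, 5, 9, 4, 6, 8, 7]; box-tests=9; leaf-entries=2; first=P4

== RESULT ==
4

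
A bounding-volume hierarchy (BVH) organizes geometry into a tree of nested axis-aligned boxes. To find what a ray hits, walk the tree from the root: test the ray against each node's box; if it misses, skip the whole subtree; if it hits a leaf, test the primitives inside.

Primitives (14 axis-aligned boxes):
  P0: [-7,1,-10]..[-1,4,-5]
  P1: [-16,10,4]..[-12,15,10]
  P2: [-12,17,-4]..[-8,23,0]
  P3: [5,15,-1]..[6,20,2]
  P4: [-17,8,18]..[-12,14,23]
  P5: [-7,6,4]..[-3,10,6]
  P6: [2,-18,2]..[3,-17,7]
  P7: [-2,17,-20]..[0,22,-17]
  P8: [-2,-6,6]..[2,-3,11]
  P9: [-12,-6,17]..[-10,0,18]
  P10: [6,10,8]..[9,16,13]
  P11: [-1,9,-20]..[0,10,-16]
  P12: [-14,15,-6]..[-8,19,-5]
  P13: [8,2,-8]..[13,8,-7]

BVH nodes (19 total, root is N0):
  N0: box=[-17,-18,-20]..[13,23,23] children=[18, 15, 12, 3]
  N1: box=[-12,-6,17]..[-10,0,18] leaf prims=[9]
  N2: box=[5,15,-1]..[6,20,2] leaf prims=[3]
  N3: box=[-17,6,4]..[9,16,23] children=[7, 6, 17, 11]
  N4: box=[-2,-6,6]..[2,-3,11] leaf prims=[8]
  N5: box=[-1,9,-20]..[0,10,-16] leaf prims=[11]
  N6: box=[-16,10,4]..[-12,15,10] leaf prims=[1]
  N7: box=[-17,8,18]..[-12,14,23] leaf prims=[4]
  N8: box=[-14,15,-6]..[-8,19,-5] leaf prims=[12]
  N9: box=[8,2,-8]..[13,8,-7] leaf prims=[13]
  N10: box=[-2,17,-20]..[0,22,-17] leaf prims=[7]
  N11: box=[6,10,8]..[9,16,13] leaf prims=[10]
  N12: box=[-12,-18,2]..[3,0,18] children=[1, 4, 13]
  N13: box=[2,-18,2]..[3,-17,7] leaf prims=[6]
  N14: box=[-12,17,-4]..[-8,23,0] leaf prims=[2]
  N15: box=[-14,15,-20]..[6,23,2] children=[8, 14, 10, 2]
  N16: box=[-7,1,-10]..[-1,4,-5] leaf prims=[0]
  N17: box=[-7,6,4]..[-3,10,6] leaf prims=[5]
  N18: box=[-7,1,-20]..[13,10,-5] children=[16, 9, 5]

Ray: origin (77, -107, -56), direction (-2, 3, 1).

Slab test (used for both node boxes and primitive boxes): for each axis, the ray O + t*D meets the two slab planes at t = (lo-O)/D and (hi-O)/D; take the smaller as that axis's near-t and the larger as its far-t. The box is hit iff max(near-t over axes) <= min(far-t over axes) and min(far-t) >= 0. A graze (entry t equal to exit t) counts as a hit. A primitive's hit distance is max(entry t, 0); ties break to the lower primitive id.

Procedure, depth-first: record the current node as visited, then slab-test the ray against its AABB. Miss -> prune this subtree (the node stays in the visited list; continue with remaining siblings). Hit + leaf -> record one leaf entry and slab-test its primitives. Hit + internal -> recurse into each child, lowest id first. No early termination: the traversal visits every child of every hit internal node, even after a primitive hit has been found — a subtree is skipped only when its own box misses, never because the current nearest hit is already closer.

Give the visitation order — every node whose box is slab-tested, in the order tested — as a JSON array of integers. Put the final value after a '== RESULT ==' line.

Walk:
N0 x:[32,47] y:[89/3,130/3] z:[36,79] -> hit [36,130/3], descend [3, 12, 15, 18]
  N3 x:[34,47] y:[113/3,41] z:[60,79] -> miss, prune
  N12 x:[37,89/2] y:[89/3,107/3] z:[58,74] -> miss, prune
  N15 x:[71/2,91/2] y:[122/3,130/3] z:[36,58] -> hit [122/3,130/3], descend [2, 8, 10, 14]
    N2 x:[71/2,36] y:[122/3,127/3] z:[55,58] -> miss, prune
    N8 x:[85/2,91/2] y:[122/3,42] z:[50,51] -> miss, prune
    N10 x:[77/2,79/2] y:[124/3,43] z:[36,39] -> miss, prune
    N14 x:[85/2,89/2] y:[124/3,130/3] z:[52,56] -> miss, prune
  N18 x:[32,42] y:[36,39] z:[36,51] -> hit [36,39], descend [5, 9, 16]
    N5 x:[77/2,39] y:[116/3,39] z:[36,40] -> hit [116/3,39] leaf, test {P11@t=116/3}
    N9 x:[32,69/2] y:[109/3,115/3] z:[48,49] -> miss, prune
    N16 x:[39,42] y:[36,37] z:[46,51] -> miss, prune

order=[0, 3, 12, 15, 2, 8, 10, 14, 18, 5, 9, 16]  |boxes|=12  |leaves|=1  hit=P11

== RESULT ==
[0, 3, 12, 15, 2, 8, 10, 14, 18, 5, 9, 16]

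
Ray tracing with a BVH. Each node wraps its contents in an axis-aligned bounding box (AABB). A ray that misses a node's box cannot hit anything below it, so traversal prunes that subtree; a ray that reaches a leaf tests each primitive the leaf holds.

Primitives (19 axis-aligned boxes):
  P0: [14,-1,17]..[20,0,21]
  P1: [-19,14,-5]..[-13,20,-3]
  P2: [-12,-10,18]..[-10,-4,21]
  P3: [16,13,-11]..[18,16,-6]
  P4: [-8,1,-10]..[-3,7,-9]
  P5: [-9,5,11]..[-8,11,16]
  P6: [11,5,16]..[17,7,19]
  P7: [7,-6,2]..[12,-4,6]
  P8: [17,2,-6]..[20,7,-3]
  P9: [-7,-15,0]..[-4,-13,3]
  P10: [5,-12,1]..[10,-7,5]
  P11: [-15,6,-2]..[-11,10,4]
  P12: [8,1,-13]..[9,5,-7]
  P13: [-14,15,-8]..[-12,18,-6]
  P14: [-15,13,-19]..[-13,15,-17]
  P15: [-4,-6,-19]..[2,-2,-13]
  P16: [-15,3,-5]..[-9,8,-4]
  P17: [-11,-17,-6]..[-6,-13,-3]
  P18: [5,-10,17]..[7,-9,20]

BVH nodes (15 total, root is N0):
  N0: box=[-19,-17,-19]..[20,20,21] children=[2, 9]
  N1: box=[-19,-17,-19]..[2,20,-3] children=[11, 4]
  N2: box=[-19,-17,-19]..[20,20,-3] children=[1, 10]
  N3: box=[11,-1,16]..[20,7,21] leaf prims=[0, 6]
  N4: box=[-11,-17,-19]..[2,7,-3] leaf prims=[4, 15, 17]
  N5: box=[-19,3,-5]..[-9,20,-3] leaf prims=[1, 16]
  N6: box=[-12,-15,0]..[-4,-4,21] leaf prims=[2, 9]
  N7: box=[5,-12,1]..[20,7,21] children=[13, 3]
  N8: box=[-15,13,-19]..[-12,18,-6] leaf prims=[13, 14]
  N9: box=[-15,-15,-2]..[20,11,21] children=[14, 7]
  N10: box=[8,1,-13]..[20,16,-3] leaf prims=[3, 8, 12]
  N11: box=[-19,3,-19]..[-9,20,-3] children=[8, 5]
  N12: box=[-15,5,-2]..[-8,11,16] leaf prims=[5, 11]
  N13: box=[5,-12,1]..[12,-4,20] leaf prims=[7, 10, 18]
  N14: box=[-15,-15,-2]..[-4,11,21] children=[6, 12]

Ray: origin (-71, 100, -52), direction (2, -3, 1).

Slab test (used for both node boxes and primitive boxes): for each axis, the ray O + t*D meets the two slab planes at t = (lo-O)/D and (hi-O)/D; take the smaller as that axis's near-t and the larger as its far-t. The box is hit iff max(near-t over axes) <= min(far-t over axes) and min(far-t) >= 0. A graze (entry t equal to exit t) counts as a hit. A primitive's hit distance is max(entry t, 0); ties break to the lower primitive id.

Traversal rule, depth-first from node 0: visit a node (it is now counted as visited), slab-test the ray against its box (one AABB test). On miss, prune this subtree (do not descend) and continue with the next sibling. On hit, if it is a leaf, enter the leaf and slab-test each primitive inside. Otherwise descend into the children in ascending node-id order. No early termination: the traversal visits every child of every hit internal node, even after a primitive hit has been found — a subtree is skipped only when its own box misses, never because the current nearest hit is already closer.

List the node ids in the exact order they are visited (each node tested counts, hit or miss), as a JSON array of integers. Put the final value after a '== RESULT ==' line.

Walk:
N0 x:[26,91/2] y:[80/3,39] z:[33,73] -> hit [33,39], descend [2, 9]
  N2 x:[26,91/2] y:[80/3,39] z:[33,49] -> hit [33,39], descend [1, 10]
    N1 x:[26,73/2] y:[80/3,39] z:[33,49] -> hit [33,73/2], descend [4, 11]
      N4 x:[30,73/2] y:[31,39] z:[33,49] -> hit [33,73/2] leaf, test {P4(miss), P15@t=34, P17(miss)}
      N11 x:[26,31] y:[80/3,97/3] z:[33,49] -> miss, prune
    N10 x:[79/2,91/2] y:[28,33] z:[39,49] -> miss, prune
  N9 x:[28,91/2] y:[89/3,115/3] z:[50,73] -> miss, prune

7 AABB tests over nodes [0, 2, 1, 4, 11, 10, 9]; 1 leaf entered; closest P15.

== RESULT ==
[0, 2, 1, 4, 11, 10, 9]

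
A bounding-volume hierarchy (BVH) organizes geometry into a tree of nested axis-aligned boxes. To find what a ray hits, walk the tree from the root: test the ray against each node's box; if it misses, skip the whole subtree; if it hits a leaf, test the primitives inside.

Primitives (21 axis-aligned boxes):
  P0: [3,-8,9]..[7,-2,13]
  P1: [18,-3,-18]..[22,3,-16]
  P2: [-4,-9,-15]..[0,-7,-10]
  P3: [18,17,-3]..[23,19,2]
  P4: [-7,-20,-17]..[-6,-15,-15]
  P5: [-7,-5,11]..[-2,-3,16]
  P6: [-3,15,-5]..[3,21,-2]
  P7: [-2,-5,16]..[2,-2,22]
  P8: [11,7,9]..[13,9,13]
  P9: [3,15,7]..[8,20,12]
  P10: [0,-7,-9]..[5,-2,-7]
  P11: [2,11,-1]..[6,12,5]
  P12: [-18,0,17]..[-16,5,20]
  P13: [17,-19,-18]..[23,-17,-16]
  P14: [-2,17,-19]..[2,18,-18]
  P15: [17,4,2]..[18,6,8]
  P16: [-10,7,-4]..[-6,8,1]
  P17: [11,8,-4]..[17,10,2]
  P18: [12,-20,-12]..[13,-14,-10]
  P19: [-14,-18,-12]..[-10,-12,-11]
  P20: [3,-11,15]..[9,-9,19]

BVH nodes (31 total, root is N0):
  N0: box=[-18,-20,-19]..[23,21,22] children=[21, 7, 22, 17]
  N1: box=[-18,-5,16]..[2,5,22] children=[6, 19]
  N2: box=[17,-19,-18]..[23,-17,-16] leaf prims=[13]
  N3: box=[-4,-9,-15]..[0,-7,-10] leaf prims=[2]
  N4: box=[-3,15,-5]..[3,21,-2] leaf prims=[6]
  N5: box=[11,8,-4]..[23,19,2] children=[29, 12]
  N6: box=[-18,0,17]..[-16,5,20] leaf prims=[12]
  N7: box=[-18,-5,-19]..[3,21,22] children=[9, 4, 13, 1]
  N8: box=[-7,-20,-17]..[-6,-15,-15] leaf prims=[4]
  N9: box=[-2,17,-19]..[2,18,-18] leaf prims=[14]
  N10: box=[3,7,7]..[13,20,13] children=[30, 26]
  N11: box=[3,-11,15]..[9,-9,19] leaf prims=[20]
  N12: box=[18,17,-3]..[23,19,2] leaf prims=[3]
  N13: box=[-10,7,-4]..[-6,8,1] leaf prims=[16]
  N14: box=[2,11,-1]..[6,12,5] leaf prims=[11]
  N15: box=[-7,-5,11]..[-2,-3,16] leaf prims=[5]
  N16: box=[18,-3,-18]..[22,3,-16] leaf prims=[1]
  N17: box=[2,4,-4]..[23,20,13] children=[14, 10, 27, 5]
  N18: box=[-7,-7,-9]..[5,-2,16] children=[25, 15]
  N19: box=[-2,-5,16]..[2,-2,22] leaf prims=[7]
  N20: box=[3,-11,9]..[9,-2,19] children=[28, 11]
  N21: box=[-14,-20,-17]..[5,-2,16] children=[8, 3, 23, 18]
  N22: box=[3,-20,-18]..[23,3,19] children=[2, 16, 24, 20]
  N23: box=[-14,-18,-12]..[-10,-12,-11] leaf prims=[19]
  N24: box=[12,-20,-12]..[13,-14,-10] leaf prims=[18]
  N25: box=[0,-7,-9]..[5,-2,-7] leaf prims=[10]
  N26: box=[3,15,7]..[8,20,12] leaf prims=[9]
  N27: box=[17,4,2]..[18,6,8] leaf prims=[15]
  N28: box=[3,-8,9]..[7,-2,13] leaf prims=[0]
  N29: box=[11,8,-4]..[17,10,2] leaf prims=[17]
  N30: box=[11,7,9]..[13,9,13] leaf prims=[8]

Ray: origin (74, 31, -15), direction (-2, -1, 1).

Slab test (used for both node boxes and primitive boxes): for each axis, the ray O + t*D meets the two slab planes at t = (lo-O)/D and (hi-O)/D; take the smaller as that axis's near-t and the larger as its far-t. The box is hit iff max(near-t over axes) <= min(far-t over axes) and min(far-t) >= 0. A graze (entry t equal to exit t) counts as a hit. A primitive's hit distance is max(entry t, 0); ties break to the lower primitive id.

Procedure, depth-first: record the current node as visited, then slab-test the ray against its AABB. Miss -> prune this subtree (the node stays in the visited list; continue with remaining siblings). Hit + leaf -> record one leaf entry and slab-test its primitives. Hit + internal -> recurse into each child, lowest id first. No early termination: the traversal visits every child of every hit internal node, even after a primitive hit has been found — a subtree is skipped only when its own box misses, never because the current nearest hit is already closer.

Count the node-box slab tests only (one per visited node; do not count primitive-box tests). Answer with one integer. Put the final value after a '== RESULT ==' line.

Walk:
N0 x:[51/2,46] y:[10,51] z:[-4,37] -> hit [51/2,37], descend [7, 17, 21, 22]
  N7 x:[71/2,46] y:[10,36] z:[-4,37] -> hit [71/2,36], descend [1, 4, 9, 13]
    N1 x:[36,46] y:[26,36] z:[31,37] -> hit [36,36], descend [6, 19]
      N6 x:[45,46] y:[26,31] z:[32,35] -> miss, prune
      N19 x:[36,38] y:[33,36] z:[31,37] -> hit [36,36] leaf, test {P7@t=36}
    N4 x:[71/2,77/2] y:[10,16] z:[10,13] -> miss, prune
    N9 x:[36,38] y:[13,14] z:[-4,-3] -> miss, prune
    N13 x:[40,42] y:[23,24] z:[11,16] -> miss, prune
  N17 x:[51/2,36] y:[11,27] z:[11,28] -> hit [51/2,27], descend [5, 10, 14, 27]
    N5 x:[51/2,63/2] y:[12,23] z:[11,17] -> miss, prune
    N10 x:[61/2,71/2] y:[11,24] z:[22,28] -> miss, prune
    N14 x:[34,36] y:[19,20] z:[14,20] -> miss, prune
    N27 x:[28,57/2] y:[25,27] z:[17,23] -> miss, prune
  N21 x:[69/2,44] y:[33,51] z:[-2,31] -> miss, prune
  N22 x:[51/2,71/2] y:[28,51] z:[-3,34] -> hit [28,34], descend [2, 16, 20, 24]
    N2 x:[51/2,57/2] y:[48,50] z:[-3,-1] -> miss, prune
    N16 x:[26,28] y:[28,34] z:[-3,-1] -> miss, prune
    N20 x:[65/2,71/2] y:[33,42] z:[24,34] -> hit [33,34], descend [11, 28]
      N11 x:[65/2,71/2] y:[40,42] z:[30,34] -> miss, prune
      N28 x:[67/2,71/2] y:[33,39] z:[24,28] -> miss, prune
    N24 x:[61/2,31] y:[45,51] z:[3,5] -> miss, prune

Summary -> nodes [0, 7, 1, 6, 19, 4, 9, 13, 17, 5, 10, 14, 27, 21, 22, 2, 16, 20, 11, 28, 24]; box-tests=21; leaf-entries=1; first=P7

== RESULT ==
21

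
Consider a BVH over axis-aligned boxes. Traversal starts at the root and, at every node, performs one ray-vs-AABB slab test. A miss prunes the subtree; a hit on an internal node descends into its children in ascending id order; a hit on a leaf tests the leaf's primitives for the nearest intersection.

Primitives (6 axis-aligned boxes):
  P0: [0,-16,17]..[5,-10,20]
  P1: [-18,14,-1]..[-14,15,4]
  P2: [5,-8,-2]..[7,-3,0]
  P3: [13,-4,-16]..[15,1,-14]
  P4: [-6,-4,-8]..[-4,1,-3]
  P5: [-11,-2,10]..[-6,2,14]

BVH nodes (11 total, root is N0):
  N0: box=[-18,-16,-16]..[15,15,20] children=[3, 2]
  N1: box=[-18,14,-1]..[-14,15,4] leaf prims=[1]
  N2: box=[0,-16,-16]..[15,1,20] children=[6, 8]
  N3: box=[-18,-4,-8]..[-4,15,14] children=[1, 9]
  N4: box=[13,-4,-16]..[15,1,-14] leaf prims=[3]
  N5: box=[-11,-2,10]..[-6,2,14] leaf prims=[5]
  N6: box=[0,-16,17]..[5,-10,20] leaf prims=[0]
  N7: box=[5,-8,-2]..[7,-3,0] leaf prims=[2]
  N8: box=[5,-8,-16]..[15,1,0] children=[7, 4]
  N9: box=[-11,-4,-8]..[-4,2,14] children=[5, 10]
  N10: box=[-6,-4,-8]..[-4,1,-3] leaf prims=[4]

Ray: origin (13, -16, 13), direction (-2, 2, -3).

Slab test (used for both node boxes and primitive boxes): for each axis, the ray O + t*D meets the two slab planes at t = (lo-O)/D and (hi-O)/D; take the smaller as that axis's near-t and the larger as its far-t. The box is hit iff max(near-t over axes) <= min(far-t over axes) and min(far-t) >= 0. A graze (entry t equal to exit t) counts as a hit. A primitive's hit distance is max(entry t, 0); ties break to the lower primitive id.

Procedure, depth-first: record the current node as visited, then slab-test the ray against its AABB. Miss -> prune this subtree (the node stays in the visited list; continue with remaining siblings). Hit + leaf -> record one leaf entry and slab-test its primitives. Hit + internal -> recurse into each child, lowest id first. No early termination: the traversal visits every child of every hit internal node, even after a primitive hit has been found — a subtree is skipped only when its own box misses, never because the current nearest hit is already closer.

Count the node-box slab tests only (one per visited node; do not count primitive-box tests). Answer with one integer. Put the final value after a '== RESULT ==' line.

Walk:
N0 x:[-1,31/2] y:[0,31/2] z:[-7/3,29/3] -> hit [0,29/3], descend [2, 3]
  N2 x:[-1,13/2] y:[0,17/2] z:[-7/3,29/3] -> hit [0,13/2], descend [6, 8]
    N6 x:[4,13/2] y:[0,3] z:[-7/3,-4/3] -> miss, prune
    N8 x:[-1,4] y:[4,17/2] z:[13/3,29/3] -> miss, prune
  N3 x:[17/2,31/2] y:[6,31/2] z:[-1/3,7] -> miss, prune

Summary -> nodes [0, 2, 6, 8, 3]; box-tests=5; leaf-entries=0; first=miss

== RESULT ==
5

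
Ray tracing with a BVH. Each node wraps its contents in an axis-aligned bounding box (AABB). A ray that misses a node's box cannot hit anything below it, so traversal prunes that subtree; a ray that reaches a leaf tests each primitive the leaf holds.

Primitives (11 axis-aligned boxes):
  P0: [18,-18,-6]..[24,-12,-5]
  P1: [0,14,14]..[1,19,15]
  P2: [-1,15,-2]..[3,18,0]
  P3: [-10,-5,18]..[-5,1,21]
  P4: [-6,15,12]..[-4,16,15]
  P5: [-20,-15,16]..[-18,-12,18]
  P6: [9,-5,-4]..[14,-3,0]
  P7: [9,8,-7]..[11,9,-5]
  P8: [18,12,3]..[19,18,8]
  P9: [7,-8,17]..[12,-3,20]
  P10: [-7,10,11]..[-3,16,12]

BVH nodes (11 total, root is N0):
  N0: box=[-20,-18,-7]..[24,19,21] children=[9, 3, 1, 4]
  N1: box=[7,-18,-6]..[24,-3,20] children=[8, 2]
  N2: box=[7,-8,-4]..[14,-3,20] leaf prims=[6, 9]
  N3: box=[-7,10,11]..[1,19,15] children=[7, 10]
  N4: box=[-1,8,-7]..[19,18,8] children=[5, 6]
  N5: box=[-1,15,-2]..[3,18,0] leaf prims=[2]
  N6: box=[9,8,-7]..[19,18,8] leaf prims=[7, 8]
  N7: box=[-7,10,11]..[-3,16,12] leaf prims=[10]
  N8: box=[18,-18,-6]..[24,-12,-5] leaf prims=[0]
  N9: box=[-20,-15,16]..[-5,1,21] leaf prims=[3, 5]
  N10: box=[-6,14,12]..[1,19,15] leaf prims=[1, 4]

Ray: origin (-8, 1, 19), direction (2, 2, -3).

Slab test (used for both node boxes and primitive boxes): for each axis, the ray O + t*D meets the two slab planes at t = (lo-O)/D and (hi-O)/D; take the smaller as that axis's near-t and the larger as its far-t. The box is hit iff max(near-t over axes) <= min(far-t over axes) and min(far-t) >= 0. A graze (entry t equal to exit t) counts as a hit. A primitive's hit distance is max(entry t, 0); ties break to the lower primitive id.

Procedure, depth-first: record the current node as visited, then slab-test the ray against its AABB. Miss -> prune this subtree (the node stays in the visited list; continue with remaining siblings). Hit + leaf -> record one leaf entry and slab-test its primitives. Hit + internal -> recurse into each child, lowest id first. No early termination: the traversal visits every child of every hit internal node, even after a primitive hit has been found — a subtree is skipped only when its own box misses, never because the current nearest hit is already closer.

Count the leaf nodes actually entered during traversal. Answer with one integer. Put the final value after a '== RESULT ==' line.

Traverse from the root:
N0 x:[-6,16] y:[-19/2,9] z:[-2/3,26/3] -> hit [-2/3,26/3], descend [1, 3, 4, 9]
  N1 x:[15/2,16] y:[-19/2,-2] z:[-1/3,25/3] -> miss, prune
  N3 x:[1/2,9/2] y:[9/2,9] z:[4/3,8/3] -> miss, prune
  N4 x:[7/2,27/2] y:[7/2,17/2] z:[11/3,26/3] -> hit [11/3,17/2], descend [5, 6]
    N5 x:[7/2,11/2] y:[7,17/2] z:[19/3,7] -> miss, prune
    N6 x:[17/2,27/2] y:[7/2,17/2] z:[11/3,26/3] -> hit [17/2,17/2] leaf, test {P7(miss), P8(miss)}
  N9 x:[-6,3/2] y:[-8,0] z:[-2/3,1] -> hit [-2/3,0] leaf, test {P3@t=0, P5(miss)}

7 AABB tests over nodes [0, 1, 3, 4, 5, 6, 9]; 2 leaves entered; closest P3.

== RESULT ==
2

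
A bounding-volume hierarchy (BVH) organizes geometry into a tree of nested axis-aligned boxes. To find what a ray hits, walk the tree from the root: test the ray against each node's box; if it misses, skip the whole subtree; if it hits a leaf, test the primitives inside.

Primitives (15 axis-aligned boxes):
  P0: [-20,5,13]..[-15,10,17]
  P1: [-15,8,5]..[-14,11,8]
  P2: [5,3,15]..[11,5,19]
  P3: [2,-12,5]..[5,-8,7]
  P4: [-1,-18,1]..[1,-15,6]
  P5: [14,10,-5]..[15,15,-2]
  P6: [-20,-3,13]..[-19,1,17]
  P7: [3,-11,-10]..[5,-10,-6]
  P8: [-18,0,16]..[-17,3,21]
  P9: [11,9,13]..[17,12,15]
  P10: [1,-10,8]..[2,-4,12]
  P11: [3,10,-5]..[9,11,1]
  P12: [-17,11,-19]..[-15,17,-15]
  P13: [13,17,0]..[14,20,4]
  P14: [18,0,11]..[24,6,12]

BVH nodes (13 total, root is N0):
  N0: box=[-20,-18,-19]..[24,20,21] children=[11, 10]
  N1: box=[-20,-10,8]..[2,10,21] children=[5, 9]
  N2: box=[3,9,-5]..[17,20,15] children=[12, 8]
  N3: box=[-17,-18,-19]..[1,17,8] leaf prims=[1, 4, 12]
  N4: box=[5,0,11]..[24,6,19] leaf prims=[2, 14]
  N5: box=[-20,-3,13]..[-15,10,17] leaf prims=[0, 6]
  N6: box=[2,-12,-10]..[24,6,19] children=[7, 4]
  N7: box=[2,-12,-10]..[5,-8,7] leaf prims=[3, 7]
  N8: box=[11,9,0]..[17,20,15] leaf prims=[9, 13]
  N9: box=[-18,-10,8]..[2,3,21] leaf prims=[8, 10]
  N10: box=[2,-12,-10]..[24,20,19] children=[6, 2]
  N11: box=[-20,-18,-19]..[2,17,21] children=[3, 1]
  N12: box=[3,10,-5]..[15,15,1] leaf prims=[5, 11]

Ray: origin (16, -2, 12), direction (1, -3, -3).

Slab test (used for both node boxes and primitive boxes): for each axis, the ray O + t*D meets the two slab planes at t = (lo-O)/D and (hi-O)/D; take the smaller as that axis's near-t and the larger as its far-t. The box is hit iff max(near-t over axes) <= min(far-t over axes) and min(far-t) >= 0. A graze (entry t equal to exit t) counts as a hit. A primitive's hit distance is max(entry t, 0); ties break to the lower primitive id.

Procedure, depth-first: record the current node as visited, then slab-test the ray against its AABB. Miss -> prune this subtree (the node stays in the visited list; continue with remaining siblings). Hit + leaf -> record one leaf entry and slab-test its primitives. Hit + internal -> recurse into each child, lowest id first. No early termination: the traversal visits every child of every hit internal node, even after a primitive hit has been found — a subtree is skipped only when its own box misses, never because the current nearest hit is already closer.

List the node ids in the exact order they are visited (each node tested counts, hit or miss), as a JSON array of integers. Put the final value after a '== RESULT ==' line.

Walk:
N0 x:[-36,8] y:[-22/3,16/3] z:[-3,31/3] -> hit [-3,16/3], descend [10, 11]
  N10 x:[-14,8] y:[-22/3,10/3] z:[-7/3,22/3] -> hit [-7/3,10/3], descend [2, 6]
    N2 x:[-13,1] y:[-22/3,-11/3] z:[-1,17/3] -> miss, prune
    N6 x:[-14,8] y:[-8/3,10/3] z:[-7/3,22/3] -> hit [-7/3,10/3], descend [4, 7]
      N4 x:[-11,8] y:[-8/3,-2/3] z:[-7/3,1/3] -> miss, prune
      N7 x:[-14,-11] y:[2,10/3] z:[5/3,22/3] -> miss, prune
  N11 x:[-36,-14] y:[-19/3,16/3] z:[-3,31/3] -> miss, prune

order=[0, 10, 2, 6, 4, 7, 11]  |boxes|=7  |leaves|=0  hit=miss

== RESULT ==
[0, 10, 2, 6, 4, 7, 11]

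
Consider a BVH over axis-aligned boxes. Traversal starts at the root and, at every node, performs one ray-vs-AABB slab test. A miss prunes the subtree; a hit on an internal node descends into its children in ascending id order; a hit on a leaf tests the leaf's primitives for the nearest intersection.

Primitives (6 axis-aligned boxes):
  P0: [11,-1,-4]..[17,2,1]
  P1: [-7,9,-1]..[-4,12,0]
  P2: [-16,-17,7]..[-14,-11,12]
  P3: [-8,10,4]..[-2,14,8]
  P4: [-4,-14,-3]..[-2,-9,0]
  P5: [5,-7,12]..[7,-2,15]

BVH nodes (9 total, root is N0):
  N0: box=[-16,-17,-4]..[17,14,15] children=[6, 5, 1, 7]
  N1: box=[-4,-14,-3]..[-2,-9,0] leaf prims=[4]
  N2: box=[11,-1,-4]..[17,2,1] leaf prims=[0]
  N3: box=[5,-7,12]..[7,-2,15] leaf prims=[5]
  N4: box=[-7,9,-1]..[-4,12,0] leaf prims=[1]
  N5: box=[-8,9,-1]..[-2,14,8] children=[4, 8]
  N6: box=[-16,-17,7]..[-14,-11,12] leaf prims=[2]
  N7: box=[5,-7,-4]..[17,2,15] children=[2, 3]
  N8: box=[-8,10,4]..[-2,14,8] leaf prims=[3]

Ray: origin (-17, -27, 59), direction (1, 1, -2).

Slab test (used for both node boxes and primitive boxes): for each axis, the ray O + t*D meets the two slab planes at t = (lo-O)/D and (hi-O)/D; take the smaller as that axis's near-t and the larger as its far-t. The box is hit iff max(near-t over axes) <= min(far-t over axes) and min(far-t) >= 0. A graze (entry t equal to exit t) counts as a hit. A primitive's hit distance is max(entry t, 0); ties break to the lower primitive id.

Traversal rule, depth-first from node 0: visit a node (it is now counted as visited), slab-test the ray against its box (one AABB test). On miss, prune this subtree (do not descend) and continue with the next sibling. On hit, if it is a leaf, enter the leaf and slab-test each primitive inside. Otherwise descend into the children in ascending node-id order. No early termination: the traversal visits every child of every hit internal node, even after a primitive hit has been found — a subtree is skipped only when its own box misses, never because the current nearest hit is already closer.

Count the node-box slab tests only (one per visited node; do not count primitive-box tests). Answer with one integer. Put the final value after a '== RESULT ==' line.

Trace the traversal:
N0 x:[1,34] y:[10,41] z:[22,63/2] -> hit [22,63/2], descend [1, 5, 6, 7]
  N1 x:[13,15] y:[13,18] z:[59/2,31] -> miss, prune
  N5 x:[9,15] y:[36,41] z:[51/2,30] -> miss, prune
  N6 x:[1,3] y:[10,16] z:[47/2,26] -> miss, prune
  N7 x:[22,34] y:[20,29] z:[22,63/2] -> hit [22,29], descend [2, 3]
    N2 x:[28,34] y:[26,29] z:[29,63/2] -> hit [29,29] leaf, test {P0@t=29}
    N3 x:[22,24] y:[20,25] z:[22,47/2] -> hit [22,47/2] leaf, test {P5@t=22}

7 AABB tests over nodes [0, 1, 5, 6, 7, 2, 3]; 2 leaves entered; closest P5.

== RESULT ==
7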